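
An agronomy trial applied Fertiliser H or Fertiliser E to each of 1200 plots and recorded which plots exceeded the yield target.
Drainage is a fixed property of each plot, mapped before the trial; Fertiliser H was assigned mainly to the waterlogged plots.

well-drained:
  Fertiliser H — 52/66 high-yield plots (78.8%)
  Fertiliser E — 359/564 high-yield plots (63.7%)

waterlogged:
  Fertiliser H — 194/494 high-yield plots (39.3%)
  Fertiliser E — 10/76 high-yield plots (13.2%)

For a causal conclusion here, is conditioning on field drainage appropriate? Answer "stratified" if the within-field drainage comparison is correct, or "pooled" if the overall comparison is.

Fertiliser H is higher inside every field drainage stratum but Fertiliser E is higher in aggregate. Whether to stratify depends on how field drainage relates to the fertiliser.
Field drainage satisfies the back-door criterion: it is not a descendant of the fertiliser, and it blocks the spurious path from fertiliser to outcome. Adjusting for it (i.e., using the within-field drainage rates) gives the causal effect.
Within each level — well-drained: 78.8% vs 63.7%; waterlogged: 39.3% vs 13.2% — Fertiliser H is higher every time.

stratified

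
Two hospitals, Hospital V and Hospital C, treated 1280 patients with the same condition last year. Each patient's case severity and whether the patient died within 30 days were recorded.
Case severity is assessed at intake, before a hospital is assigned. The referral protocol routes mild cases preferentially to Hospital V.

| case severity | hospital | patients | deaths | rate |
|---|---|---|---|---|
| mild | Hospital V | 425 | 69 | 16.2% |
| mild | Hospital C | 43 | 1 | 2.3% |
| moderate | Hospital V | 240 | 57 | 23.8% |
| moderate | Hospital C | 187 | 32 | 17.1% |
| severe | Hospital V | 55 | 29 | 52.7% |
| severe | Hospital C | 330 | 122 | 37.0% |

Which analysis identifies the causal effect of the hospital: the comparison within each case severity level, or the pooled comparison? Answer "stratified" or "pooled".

stratified

Within every case severity level Hospital C has the lower rate, yet pooled Hospital V does — Simpson's reversal.
Nothing the hospital does changes case severity; the imbalance is an allocation artefact. With case severity also predicting the outcome, the pooled figure is confounded, and the within-stratum comparison is the causal one.
Within each level — mild: 16.2% vs 2.3%; moderate: 23.8% vs 17.1%; severe: 52.7% vs 37.0% — Hospital C is lower every time.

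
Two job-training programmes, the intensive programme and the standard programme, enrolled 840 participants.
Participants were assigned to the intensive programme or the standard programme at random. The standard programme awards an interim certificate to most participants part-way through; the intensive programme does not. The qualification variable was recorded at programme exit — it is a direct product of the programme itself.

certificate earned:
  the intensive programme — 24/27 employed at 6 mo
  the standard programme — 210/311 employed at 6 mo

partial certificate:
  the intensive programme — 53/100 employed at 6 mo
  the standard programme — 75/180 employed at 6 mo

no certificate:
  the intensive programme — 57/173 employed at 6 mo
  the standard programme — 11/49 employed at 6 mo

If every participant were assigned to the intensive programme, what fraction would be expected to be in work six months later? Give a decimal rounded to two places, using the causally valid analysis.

0.45

The distribution of qualification attained during the programme is itself part of what the programme does — it is an intermediate outcome. Holding it fixed would remove that part of the effect; the total effect is the pooled difference.
So P(outcome | do(the intensive programme)) is just the pooled rate for the intensive programme: 134/300 = 0.447.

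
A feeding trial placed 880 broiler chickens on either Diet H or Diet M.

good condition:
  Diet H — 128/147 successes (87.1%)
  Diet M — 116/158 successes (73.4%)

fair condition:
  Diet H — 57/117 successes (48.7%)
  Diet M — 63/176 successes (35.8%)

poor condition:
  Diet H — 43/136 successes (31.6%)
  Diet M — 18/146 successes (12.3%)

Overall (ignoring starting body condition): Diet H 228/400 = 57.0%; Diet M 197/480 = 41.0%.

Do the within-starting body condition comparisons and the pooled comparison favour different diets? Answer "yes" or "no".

no

Within each starting body condition level (good condition 87.1% vs 73.4%; fair condition 48.7% vs 35.8%; poor condition 31.6% vs 12.3%), Diet H has the higher rate every time. Pooled: 57.0% vs 41.0% — Diet H has the higher rate overall. They agree.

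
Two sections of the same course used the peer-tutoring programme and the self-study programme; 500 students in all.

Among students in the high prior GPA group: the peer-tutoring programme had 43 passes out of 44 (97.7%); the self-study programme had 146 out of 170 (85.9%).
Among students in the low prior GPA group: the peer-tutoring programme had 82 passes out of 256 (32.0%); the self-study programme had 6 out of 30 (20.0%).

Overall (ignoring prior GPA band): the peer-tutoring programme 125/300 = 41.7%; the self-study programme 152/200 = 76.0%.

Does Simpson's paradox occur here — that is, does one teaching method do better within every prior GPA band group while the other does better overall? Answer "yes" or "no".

yes

Within each prior GPA band level (high prior GPA 97.7% vs 85.9%; low prior GPA 32.0% vs 20.0%), the peer-tutoring programme has the higher rate every time. Pooled: 41.7% vs 76.0% — the self-study programme has the higher rate overall. The two comparisons disagree.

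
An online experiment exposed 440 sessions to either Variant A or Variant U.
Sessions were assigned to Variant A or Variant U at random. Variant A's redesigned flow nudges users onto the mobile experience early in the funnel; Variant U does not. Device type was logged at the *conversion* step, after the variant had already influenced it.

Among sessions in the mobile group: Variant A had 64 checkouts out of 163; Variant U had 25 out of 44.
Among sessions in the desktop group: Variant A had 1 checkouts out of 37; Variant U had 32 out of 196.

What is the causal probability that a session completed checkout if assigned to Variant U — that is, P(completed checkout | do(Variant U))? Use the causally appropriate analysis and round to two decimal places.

The stratified and pooled comparisons disagree (Variant U wins within each device type; Variant A wins overall), so the answer turns on the causal role of device type.
Because the variant influences device type, device type is a post-treatment mediator, not a confounder. Stratifying on it would bias the estimate; the causal effect is the crude pooled difference.
So P(outcome | do(Variant U)) is just the pooled rate for Variant U: 57/240 = 0.237.

0.24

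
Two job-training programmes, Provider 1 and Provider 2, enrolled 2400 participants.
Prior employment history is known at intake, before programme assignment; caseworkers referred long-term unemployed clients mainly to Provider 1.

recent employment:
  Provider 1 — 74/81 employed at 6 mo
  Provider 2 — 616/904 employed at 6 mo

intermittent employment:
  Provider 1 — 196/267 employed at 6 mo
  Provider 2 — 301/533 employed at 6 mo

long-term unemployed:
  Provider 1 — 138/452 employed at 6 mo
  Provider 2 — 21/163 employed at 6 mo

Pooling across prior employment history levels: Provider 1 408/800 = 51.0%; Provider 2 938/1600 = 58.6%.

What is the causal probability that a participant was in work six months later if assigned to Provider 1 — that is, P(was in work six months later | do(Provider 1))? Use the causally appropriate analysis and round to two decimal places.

0.70

Prior employment history satisfies the back-door criterion: it is not a descendant of the programme, and it blocks the spurious path from programme to outcome. Adjusting for it (i.e., using the within-prior employment history rates) gives the causal effect.
Standardising Provider 1 to the population prior employment history mix: 0.410·74/81 + 0.333·196/267 + 0.256·138/452 = 0.698.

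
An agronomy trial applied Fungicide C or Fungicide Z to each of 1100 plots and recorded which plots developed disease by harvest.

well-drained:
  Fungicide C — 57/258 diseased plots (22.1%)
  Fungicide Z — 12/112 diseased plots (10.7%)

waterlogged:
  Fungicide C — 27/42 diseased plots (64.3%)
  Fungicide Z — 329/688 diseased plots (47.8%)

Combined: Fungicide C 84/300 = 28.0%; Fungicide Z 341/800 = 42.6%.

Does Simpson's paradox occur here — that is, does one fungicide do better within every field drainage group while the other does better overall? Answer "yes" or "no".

Within each field drainage level (well-drained 22.1% vs 10.7%; waterlogged 64.3% vs 47.8%), Fungicide Z has the lower rate every time. Pooled: 28.0% vs 42.6% — Fungicide C has the lower rate overall. The two comparisons disagree.

yes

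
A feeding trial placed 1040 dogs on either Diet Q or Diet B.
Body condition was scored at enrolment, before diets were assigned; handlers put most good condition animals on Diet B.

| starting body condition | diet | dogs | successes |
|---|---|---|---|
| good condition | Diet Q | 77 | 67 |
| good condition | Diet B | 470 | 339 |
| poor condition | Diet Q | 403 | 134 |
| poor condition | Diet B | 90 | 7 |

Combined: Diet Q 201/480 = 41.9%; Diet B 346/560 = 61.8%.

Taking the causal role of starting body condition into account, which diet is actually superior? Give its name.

Diet Q

Starting body condition satisfies the back-door criterion: it is not a descendant of the diet, and it blocks the spurious path from diet to outcome. Adjusting for it (i.e., using the within-starting body condition rates) gives the causal effect.
Within each level — good condition: 87.0% vs 72.1%; poor condition: 33.3% vs 7.8% — Diet Q is higher every time.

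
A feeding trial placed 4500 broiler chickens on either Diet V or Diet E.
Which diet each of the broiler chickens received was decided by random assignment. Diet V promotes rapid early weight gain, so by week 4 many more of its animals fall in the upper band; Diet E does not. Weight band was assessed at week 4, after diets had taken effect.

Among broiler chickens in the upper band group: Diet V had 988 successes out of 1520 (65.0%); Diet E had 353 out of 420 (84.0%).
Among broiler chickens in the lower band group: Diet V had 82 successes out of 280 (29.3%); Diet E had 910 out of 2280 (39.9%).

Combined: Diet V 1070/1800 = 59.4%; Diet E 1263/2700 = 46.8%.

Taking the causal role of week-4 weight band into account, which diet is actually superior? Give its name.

Because the diet influences week-4 weight band, week-4 weight band is a post-treatment mediator, not a confounder. Stratifying on it would bias the estimate; the causal effect is the crude pooled difference.
Pooled: Diet V 59.4% vs Diet E 46.8%; Diet V is higher overall.

Diet V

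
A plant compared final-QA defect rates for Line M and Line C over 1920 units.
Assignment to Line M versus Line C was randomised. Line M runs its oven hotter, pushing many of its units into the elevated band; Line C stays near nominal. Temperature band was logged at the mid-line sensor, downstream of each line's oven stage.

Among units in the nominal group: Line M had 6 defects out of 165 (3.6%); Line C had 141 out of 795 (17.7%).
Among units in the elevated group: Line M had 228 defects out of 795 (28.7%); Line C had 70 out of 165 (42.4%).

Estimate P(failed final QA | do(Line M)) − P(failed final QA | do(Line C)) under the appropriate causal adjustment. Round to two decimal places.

The stratified and pooled comparisons disagree (Line M wins within each in-process temperature band; Line C wins overall), so the answer turns on the causal role of in-process temperature band.
Because the line influences in-process temperature band, in-process temperature band is a post-treatment mediator, not a confounder. Stratifying on it would bias the estimate; the causal effect is the crude pooled difference.
The causal difference is the pooled difference: 0.244 − 0.220 = +0.024.

+0.02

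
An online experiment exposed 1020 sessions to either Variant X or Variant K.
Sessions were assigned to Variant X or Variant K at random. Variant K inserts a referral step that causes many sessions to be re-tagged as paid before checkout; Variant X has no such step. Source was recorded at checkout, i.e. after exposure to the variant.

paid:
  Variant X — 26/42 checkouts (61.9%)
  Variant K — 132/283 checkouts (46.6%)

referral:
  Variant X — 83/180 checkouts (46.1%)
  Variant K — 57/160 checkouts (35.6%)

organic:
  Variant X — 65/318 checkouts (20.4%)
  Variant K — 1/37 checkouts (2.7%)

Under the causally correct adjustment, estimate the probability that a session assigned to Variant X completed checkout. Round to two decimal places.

0.32

The traffic source-specific comparison favours Variant X throughout, but the pooled figures favour Variant K. The question is whether to condition on traffic source.
Traffic source is recorded after the variant and is itself shifted by it — it sits on the causal path from variant to outcome. Conditioning on a mediator would strip out part of the effect we want; the pooled comparison gives the total causal effect.
So P(outcome | do(Variant X)) is just the pooled rate for Variant X: 174/540 = 0.322.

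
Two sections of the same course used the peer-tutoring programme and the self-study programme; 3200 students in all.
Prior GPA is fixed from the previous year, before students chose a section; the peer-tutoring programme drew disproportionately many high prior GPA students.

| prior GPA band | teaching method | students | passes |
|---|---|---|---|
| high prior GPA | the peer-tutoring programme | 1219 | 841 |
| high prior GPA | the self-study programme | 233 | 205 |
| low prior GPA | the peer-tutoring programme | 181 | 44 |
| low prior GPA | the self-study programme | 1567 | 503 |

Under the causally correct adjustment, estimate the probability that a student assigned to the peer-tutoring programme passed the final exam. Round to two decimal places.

0.45

Within every prior GPA band level the self-study programme has the higher rate, yet pooled the peer-tutoring programme does — Simpson's reversal.
The imbalance in prior GPA band arose from how students were allocated, not from anything the teaching method did; and prior GPA band independently affects the outcome. The pooled gap is confounded — condition on prior GPA band.
Standardising the peer-tutoring programme to the population prior GPA band mix: 0.454·841/1219 + 0.546·44/181 = 0.446.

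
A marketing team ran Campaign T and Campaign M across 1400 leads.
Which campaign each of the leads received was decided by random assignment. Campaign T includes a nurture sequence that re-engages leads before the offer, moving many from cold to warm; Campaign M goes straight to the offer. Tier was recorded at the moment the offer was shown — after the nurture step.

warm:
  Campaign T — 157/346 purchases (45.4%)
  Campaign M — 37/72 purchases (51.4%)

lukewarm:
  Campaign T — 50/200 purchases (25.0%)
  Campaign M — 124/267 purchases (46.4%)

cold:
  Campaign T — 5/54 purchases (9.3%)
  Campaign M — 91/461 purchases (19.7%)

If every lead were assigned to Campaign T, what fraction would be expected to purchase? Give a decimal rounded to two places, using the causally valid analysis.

0.35

Campaign M is higher inside every engagement tier stratum but Campaign T is higher in aggregate. Whether to stratify depends on how engagement tier relates to the campaign.
The distribution of engagement tier is itself part of what the campaign does — it is an intermediate outcome. Holding it fixed would remove that part of the effect; the total effect is the pooled difference.
So P(outcome | do(Campaign T)) is just the pooled rate for Campaign T: 212/600 = 0.353.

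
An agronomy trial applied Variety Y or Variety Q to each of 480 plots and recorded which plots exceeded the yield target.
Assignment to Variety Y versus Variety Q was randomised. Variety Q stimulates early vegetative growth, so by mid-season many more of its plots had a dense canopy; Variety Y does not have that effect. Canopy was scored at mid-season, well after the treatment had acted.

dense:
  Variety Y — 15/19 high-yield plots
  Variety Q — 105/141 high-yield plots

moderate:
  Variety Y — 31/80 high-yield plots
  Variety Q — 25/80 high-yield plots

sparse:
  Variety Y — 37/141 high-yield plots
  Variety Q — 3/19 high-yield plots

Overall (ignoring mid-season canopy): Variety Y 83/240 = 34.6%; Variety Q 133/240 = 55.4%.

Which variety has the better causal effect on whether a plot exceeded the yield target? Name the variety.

Variety Q

Within every mid-season canopy level Variety Y has the higher rate, yet pooled Variety Q does — Simpson's reversal.
Mid-season canopy lies on the pathway variety → mid-season canopy → outcome, so adjusting for it blocks the indirect effect. For the total causal effect of variety, use the unadjusted pooled rates.
Pooled: Variety Y 34.6% vs Variety Q 55.4%; Variety Q is higher overall.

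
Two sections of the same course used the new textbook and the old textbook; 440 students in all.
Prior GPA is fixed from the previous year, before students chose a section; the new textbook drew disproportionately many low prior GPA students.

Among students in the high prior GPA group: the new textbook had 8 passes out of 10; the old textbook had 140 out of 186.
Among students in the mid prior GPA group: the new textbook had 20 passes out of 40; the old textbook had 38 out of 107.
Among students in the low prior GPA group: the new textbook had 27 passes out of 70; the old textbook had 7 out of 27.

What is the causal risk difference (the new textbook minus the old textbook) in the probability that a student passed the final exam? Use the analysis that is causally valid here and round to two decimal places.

The stratified and pooled comparisons disagree (the new textbook wins within each prior GPA band; the old textbook wins overall), so the answer turns on the causal role of prior GPA band.
Prior GPA band differs across teaching methods for reasons unrelated to any effect of the teaching method itself, and it separately predicts the outcome — a classic confounder. We must compare within prior GPA band levels.
Adjusting over the population distribution of prior GPA band: 0.445·(0.800−0.753) + 0.334·(0.500−0.355) + 0.220·(0.386−0.259) = +0.097.

+0.10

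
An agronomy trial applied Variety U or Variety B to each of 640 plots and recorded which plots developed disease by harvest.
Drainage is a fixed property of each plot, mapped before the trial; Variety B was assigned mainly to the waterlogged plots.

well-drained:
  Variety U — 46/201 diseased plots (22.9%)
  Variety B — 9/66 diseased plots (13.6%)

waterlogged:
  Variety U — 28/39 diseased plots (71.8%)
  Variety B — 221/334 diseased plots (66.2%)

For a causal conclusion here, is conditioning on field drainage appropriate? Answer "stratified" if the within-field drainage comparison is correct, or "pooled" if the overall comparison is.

stratified

Since field drainage is a pre-existing factor (not a product of the variety) and it affects the outcome on its own, it is a confounder. The stratified rates, not the pooled rate, identify the causal effect.
Within each level — well-drained: 22.9% vs 13.6%; waterlogged: 71.8% vs 66.2% — Variety B is lower every time.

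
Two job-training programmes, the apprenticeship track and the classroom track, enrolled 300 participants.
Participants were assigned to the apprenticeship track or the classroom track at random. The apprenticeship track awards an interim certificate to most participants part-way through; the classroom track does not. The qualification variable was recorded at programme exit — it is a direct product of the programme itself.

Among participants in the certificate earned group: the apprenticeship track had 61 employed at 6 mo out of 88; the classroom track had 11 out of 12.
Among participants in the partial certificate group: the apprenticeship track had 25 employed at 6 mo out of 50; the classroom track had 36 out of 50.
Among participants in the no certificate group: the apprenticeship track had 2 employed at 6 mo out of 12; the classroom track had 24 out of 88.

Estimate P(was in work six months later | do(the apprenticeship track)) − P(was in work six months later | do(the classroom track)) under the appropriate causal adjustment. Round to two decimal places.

+0.11

The qualification attained during the programme-specific comparison favours the classroom track throughout, but the pooled figures favour the apprenticeship track. The question is whether to condition on qualification attained during the programme.
Because the programme influences qualification attained during the programme, qualification attained during the programme is a post-treatment mediator, not a confounder. Stratifying on it would bias the estimate; the causal effect is the crude pooled difference.
The causal difference is the pooled difference: 0.587 − 0.473 = +0.113.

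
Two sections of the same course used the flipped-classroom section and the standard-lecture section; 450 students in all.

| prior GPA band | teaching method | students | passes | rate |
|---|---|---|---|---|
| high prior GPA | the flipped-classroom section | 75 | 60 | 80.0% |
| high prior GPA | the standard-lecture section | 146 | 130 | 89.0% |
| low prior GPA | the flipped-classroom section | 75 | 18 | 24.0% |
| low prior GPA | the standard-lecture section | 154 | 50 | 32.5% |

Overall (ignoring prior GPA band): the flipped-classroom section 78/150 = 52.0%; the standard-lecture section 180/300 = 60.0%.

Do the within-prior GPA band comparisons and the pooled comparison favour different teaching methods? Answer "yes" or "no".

no

Within each prior GPA band level (high prior GPA 80.0% vs 89.0%; low prior GPA 24.0% vs 32.5%), the standard-lecture section has the higher rate every time. Pooled: 52.0% vs 60.0% — the standard-lecture section has the higher rate overall. They agree.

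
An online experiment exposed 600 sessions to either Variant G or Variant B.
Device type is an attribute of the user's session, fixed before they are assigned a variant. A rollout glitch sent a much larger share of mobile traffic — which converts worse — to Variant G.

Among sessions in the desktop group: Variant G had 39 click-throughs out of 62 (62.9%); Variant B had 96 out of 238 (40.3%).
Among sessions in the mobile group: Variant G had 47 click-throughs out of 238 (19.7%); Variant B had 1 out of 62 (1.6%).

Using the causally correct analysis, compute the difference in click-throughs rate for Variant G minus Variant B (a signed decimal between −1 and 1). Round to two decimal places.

+0.20

The device type-specific comparison favours Variant G throughout, but the pooled figures favour Variant B. The question is whether to condition on device type.
Since device type is a pre-existing factor (not a product of the variant) and it affects the outcome on its own, it is a confounder. The stratified rates, not the pooled rate, identify the causal effect.
Adjusting over the population distribution of device type: 0.500·(0.629−0.403) + 0.500·(0.197−0.016) = +0.204.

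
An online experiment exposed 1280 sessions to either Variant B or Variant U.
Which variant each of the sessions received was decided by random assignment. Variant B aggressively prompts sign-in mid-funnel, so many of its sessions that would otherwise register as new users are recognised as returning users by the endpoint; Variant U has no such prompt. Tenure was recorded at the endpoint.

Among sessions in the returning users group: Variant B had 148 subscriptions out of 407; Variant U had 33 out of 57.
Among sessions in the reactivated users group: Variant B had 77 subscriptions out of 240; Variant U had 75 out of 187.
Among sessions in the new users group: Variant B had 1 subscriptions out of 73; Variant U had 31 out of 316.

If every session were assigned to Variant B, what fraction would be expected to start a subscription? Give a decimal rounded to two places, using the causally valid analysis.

User tenure is downstream of the variant. One should not condition on a consequence of treatment, so the overall rates are the right comparison.
So P(outcome | do(Variant B)) is just the pooled rate for Variant B: 226/720 = 0.314.

0.31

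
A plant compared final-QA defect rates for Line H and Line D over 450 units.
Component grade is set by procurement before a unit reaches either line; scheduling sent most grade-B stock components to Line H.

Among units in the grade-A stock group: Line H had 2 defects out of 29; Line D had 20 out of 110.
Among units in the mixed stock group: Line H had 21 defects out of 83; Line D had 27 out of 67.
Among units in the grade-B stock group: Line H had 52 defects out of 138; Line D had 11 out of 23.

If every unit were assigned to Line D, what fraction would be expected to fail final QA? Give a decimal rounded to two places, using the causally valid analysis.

0.36

Component grade differs across lines for reasons unrelated to any effect of the line itself, and it separately predicts the outcome — a classic confounder. We must compare within component grade levels.
Standardising Line D to the population component grade mix: 0.309·20/110 + 0.333·27/67 + 0.358·11/23 = 0.362.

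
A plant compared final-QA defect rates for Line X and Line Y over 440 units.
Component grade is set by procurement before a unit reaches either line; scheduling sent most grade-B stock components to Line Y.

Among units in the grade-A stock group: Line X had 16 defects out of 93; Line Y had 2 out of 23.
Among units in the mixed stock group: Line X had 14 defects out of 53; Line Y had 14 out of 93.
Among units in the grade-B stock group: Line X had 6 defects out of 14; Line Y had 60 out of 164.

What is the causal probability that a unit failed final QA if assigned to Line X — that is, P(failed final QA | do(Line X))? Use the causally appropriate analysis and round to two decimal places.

Within every component grade level Line Y has the lower rate, yet pooled Line X does — Simpson's reversal.
Component grade is set before the line has any effect — it is not caused by the line — and it independently drives the outcome. That makes it a confounder, so the causal comparison is within component grade levels.
Standardising Line X to the population component grade mix: 0.264·16/93 + 0.332·14/53 + 0.405·6/14 = 0.306.

0.31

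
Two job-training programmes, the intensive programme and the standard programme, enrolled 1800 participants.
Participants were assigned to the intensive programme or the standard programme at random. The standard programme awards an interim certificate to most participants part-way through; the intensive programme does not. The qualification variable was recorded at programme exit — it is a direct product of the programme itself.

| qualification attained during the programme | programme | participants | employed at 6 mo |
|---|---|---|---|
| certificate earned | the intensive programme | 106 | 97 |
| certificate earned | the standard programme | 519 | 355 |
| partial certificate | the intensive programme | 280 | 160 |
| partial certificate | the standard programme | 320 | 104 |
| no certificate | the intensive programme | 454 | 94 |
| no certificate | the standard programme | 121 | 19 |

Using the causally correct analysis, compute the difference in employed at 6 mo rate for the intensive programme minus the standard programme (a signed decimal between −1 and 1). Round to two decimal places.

-0.08

Within every qualification attained during the programme level the intensive programme has the higher rate, yet pooled the standard programme does — Simpson's reversal.
Qualification attained during the programme is downstream of the programme. One should not condition on a consequence of treatment, so the overall rates are the right comparison.
The causal difference is the pooled difference: 0.418 − 0.498 = -0.080.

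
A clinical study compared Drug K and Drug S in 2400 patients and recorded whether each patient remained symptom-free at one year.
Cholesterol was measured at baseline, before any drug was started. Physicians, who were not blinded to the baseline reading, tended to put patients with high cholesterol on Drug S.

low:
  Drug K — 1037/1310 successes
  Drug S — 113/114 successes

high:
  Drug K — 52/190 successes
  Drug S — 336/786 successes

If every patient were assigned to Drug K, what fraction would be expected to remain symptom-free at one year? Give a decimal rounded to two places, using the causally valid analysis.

Drug S is higher inside every cholesterol stratum but Drug K is higher in aggregate. Whether to stratify depends on how cholesterol relates to the drug.
Nothing the drug does changes cholesterol; the imbalance is an allocation artefact. With cholesterol also predicting the outcome, the pooled figure is confounded, and the within-stratum comparison is the causal one.
Standardising Drug K to the population cholesterol mix: 0.593·1037/1310 + 0.407·52/190 = 0.581.

0.58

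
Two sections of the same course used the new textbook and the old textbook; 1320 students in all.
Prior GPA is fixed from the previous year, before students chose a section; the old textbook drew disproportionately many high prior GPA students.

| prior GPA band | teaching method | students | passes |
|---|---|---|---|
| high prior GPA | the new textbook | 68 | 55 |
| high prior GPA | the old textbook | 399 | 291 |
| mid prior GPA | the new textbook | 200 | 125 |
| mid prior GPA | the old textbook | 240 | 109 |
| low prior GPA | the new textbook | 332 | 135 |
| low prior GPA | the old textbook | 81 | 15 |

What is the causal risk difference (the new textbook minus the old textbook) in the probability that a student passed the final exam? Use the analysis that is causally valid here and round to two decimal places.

The stratified and pooled comparisons disagree (the new textbook wins within each prior GPA band; the old textbook wins overall), so the answer turns on the causal role of prior GPA band.
Nothing the teaching method does changes prior GPA band; the imbalance is an allocation artefact. With prior GPA band also predicting the outcome, the pooled figure is confounded, and the within-stratum comparison is the causal one.
Adjusting over the population distribution of prior GPA band: 0.354·(0.809−0.729) + 0.333·(0.625−0.454) + 0.313·(0.407−0.185) = +0.154.

+0.15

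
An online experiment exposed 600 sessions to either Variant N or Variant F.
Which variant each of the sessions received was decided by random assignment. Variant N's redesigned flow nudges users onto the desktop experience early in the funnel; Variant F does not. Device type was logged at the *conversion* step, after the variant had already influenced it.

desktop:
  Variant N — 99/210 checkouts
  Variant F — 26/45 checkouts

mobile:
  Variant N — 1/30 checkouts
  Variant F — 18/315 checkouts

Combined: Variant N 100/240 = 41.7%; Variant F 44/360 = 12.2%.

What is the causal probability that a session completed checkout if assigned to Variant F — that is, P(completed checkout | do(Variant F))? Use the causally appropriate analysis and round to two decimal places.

0.12

Stratifying would compare variants among sessions the variants themselves sorted into device type groups — a form of selection on an intermediate. The unconditioned pooled rates give the total causal effect.
So P(outcome | do(Variant F)) is just the pooled rate for Variant F: 44/360 = 0.122.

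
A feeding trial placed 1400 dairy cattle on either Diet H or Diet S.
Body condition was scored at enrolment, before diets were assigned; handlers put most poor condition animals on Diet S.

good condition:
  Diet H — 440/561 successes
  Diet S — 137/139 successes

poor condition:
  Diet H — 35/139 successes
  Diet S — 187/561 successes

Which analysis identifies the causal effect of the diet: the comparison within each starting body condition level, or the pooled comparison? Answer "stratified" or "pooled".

The stratified and pooled comparisons disagree (Diet S wins within each starting body condition; Diet H wins overall), so the answer turns on the causal role of starting body condition.
Starting body condition differs across diets for reasons unrelated to any effect of the diet itself, and it separately predicts the outcome — a classic confounder. We must compare within starting body condition levels.
Within each level — good condition: 78.4% vs 98.6%; poor condition: 25.2% vs 33.3% — Diet S is higher every time.

stratified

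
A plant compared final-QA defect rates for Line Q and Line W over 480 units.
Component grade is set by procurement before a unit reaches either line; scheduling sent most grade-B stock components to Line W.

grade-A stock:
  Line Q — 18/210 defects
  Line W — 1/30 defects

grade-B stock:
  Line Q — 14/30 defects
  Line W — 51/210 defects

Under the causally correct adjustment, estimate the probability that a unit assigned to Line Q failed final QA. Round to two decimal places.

Component grade satisfies the back-door criterion: it is not a descendant of the line, and it blocks the spurious path from line to outcome. Adjusting for it (i.e., using the within-component grade rates) gives the causal effect.
Standardising Line Q to the population component grade mix: 0.500·18/210 + 0.500·14/30 = 0.276.

0.28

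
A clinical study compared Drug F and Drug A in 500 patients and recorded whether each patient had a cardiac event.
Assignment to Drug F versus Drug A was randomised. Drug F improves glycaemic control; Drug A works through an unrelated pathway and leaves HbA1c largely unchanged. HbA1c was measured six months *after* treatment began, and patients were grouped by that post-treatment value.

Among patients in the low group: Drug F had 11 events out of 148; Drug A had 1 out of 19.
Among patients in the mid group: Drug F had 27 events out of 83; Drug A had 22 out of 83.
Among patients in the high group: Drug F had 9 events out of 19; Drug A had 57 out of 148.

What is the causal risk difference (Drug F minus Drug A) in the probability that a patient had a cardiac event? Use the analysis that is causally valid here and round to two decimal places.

-0.13

Within every HbA1c level Drug A has the lower rate, yet pooled Drug F does — Simpson's reversal.
HbA1c here is a post-treatment variable shaped by the drug; conditioning on it would introduce bias rather than remove it. The overall comparison is the causal one.
The causal difference is the pooled difference: 0.188 − 0.320 = -0.132.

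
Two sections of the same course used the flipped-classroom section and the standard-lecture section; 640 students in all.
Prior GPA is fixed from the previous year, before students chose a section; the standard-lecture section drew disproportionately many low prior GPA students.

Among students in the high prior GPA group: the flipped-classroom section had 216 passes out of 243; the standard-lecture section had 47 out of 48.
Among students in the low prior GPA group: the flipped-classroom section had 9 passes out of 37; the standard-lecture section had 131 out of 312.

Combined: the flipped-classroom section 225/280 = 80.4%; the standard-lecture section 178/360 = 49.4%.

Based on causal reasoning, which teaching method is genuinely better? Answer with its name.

the standard-lecture section is higher inside every prior GPA band stratum but the flipped-classroom section is higher in aggregate. Whether to stratify depends on how prior GPA band relates to the teaching method.
Nothing the teaching method does changes prior GPA band; the imbalance is an allocation artefact. With prior GPA band also predicting the outcome, the pooled figure is confounded, and the within-stratum comparison is the causal one.
Within each level — high prior GPA: 88.9% vs 97.9%; low prior GPA: 24.3% vs 42.0% — the standard-lecture section is higher every time.

the standard-lecture section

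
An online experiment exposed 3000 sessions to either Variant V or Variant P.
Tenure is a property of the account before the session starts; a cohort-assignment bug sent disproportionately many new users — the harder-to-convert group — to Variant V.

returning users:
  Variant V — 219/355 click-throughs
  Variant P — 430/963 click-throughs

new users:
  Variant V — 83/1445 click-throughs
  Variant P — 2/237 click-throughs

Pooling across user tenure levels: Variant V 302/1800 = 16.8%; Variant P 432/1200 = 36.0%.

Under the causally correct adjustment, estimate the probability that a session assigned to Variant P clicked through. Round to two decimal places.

0.20

The stratified and pooled comparisons disagree (Variant V wins within each user tenure; Variant P wins overall), so the answer turns on the causal role of user tenure.
User tenure differs across variants for reasons unrelated to any effect of the variant itself, and it separately predicts the outcome — a classic confounder. We must compare within user tenure levels.
Standardising Variant P to the population user tenure mix: 0.439·430/963 + 0.561·2/237 = 0.201.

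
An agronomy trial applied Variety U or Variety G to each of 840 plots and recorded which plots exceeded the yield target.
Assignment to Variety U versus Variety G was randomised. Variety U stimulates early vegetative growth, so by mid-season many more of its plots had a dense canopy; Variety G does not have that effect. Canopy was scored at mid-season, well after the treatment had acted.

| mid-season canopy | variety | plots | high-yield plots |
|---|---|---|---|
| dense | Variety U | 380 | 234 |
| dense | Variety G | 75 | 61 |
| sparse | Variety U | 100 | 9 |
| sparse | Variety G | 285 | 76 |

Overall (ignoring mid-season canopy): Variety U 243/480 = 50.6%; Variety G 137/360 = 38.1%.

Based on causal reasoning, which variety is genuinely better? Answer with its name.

Variety U

The stratified and pooled comparisons disagree (Variety G wins within each mid-season canopy; Variety U wins overall), so the answer turns on the causal role of mid-season canopy.
Mid-season canopy is recorded after the variety and is itself shifted by it — it sits on the causal path from variety to outcome. Conditioning on a mediator would strip out part of the effect we want; the pooled comparison gives the total causal effect.
Pooled: Variety U 50.6% vs Variety G 38.1%; Variety U is higher overall.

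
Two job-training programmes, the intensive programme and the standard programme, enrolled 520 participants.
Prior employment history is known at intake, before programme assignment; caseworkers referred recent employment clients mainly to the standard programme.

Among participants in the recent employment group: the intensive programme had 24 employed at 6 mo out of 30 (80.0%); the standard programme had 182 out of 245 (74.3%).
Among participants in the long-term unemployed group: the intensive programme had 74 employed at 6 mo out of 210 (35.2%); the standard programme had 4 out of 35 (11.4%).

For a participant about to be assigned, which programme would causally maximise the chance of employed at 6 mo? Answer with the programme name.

the intensive programme

Since prior employment history is a pre-existing factor (not a product of the programme) and it affects the outcome on its own, it is a confounder. The stratified rates, not the pooled rate, identify the causal effect.
Within each level — recent employment: 80.0% vs 74.3%; long-term unemployed: 35.2% vs 11.4% — the intensive programme is higher every time.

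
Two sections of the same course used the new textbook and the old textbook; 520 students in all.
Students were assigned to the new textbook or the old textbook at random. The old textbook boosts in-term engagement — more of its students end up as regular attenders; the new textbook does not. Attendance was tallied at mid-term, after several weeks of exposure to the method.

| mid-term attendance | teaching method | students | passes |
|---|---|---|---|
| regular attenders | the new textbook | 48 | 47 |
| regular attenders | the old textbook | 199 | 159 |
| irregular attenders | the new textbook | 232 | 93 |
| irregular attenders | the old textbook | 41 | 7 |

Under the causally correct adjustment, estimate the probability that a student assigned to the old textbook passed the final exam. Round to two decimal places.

0.69

Mid-term attendance lies on the pathway teaching method → mid-term attendance → outcome, so adjusting for it blocks the indirect effect. For the total causal effect of teaching method, use the unadjusted pooled rates.
So P(outcome | do(the old textbook)) is just the pooled rate for the old textbook: 166/240 = 0.692.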